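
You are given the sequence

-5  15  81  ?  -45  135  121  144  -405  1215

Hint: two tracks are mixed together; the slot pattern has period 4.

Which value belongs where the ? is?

100

The slot pattern repeats as AABB (period 4), so there are 2 interleaved tracks.
Track A: -5, 15, -45, 135, -405, 1215 — geometric with ratio -3.
Track B: 81, ?, 121, 144 — perfect squares starting at 9².
Filling track B at index 2 by its rule yields 100.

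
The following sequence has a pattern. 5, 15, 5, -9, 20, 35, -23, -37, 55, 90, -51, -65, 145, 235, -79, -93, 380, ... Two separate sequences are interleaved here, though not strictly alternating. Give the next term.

615

Reading positions in blocks of 4 reveals the pattern AABB — 2 tracks woven together.
Subsequence A is 5, 15, 20, 35, 55, 90, 145, 235, 380, which is Fibonacci-style (each term is the sum of the two before it).
Subsequence B is 5, -9, -23, -37, -51, -65, -79, -93, which is arithmetic with common difference −14.
Position 18 falls in subsequence A as its term 10, giving 615.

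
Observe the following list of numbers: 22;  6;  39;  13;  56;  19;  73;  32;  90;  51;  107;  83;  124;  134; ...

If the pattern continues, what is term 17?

158

Split by position mod 2 into 2 tracks.
Stream A: 22, 39, 56, 73, 90, 107, 124 — arithmetic, step +17.
Stream B: 6, 13, 19, 32, 51, 83, 134 — Fibonacci-style (each term is the sum of the two before it).
Position 17 → stream A, term 9 = 158.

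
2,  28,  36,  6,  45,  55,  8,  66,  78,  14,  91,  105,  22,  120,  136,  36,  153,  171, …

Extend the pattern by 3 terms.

The slot pattern repeats as ABB (period 3), so there are 2 interleaved tracks.
Stream A: 2, 6, 8, 14, 22, 36 — each term equals the sum of the previous two.
Stream B: 28, 36, 45, 55, 66, 78, 91, 105, 120, 136, 153, 171 — the triangular numbers T_7, T_8, ….
The 19th slot belongs to stream A; its 7th term is 58.
The 20th slot belongs to stream B; its 13th term is 190.
Position 21 → stream B, term 14 = 210.

58, 190, 210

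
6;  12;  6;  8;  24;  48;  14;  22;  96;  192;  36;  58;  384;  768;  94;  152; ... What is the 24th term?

1042

Reading positions in blocks of 4 reveals the pattern AABB — 2 tracks woven together.
Subsequence A: 6, 12, 24, 48, 96, 192, 384, 768 — geometric, ×2 each step.
Subsequence B: 6, 8, 14, 22, 36, 58, 94, 152 — a Fibonacci-like recurrence a_n = a_{n-1} + a_{n-2}.
Term 24 comes from subsequence B (its 12th entry): 1042.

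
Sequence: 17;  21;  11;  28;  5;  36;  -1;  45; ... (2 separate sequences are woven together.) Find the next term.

-7

Positions 1, 3, 5, … form one subsequence and positions 2, 4, 6, … form another.
Stream A: 17, 11, 5, -1. Subtracting 6 each time.
Stream B: 21, 28, 36, 45. The triangular numbers T_6, T_7, ….
Position 9 → stream A, term 5 = -7.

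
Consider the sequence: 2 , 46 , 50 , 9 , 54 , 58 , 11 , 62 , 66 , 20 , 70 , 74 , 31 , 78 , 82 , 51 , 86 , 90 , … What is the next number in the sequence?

Reading positions in blocks of 3 reveals the pattern ABB — 2 tracks woven together.
Stream A = 2, 9, 11, 20, 31, 51: each term equals the sum of the previous two.
Stream B = 46, 50, 54, 58, 62, 66, 70, 74, 78, 82, 86, 90: linear: a_n = 42 + 4·n.
Position 19 → stream A, term 7 = 82.

82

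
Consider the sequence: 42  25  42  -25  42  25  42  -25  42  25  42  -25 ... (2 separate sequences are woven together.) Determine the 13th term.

42

Odd-indexed and even-indexed terms follow separate rules.
Subsequence A is 42, 42, 42, 42, 42, 42, which is the constant sequence 42.
Subsequence B is 25, -25, 25, -25, 25, -25, which is alternating ±25.
Position 13 → subsequence A, term 7 = 42.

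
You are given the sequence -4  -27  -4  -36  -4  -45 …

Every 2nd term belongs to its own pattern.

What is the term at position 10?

Odd-indexed and even-indexed terms follow separate rules.
Subsequence A = -4, -4, -4: constant -4.
Subsequence B = -27, -36, -45: subtracting 9 each time.
Term 10 comes from subsequence B (its 5th entry): -63.

-63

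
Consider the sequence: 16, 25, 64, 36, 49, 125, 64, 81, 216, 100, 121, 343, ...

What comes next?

Positions follow the repeating pattern AAB; grouping by letter gives 2 tracks.
Stream A: 16, 25, 36, 49, 64, 81, 100, 121 — the squares 4², 5², 6², ….
Stream B: 64, 125, 216, 343 — consecutive cubes n³ from n = 4.
Position 13 falls in stream A as its term 9, giving 144.

144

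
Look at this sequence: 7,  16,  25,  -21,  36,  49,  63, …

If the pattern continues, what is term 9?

81

The slot pattern repeats as ABB (period 3), so there are 2 interleaved tracks.
Subsequence A: 7, -21, 63 (geometric, ×-3 each step).
Subsequence B: 16, 25, 36, 49 (the squares 4², 5², 6², …).
Position 9 falls in subsequence B as its term 6, giving 81.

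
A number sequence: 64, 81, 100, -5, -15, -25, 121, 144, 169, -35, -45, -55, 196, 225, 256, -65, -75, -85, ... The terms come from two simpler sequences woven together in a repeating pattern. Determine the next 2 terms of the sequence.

Reading positions in blocks of 6 reveals the pattern AAABBB — 2 tracks woven together.
Subsequence A is 64, 81, 100, 121, 144, 169, 196, 225, 256, which is the squares 8², 9², 10², ….
Subsequence B is -5, -15, -25, -35, -45, -55, -65, -75, -85, which is linear: a_n = 5 − 10·n.
The 19th slot belongs to subsequence A; its 10th term is 289.
Term 20 comes from subsequence A (its 11th entry): 324.

289, 324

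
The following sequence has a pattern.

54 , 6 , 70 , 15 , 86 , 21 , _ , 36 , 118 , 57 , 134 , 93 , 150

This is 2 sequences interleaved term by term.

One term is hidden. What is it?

Split by position mod 2 into 2 tracks.
Track A: 54, 70, 86, ?, 118, 134, 150 — linear: a_n = 38 + 16·n.
Track B: 6, 15, 21, 36, 57, 93 — each term equals the sum of the previous two.
Track A's pattern makes the blank 102.

102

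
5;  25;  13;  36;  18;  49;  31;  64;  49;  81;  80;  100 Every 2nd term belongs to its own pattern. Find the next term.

129

Positions 1, 3, 5, … form one subsequence and positions 2, 4, 6, … form another.
Track A: 5, 13, 18, 31, 49, 80 — a Fibonacci-like recurrence a_n = a_{n-1} + a_{n-2}.
Track B: 25, 36, 49, 64, 81, 100 — perfect squares starting at 5².
The 13th slot belongs to track A; its 7th term is 129.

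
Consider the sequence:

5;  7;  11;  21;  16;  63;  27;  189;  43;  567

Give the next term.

70

The terms cycle through 2 interleaved subsequences.
Track A: 5, 11, 16, 27, 43. Each term equals the sum of the previous two.
Track B: 7, 21, 63, 189, 567. A geometric progression (common ratio 3).
The 11th slot belongs to track A; its 6th term is 70.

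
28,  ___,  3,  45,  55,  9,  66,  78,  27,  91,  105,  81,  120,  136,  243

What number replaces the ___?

Positions follow the repeating pattern AAB; grouping by letter gives 2 tracks.
Track A: 28, ?, 45, 55, 66, 78, 91, 105, 120, 136. The triangular numbers T_7, T_8, ….
Track B: 3, 9, 27, 81, 243. Powers of 3.
The gap is track A's term 2; the rule gives 36.

36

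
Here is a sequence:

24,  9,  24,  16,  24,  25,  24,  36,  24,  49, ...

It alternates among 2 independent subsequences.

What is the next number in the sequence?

Positions 1, 3, 5, … form one subsequence and positions 2, 4, 6, … form another.
Stream A: 24, 24, 24, 24, 24 — the constant sequence 24.
Stream B: 9, 16, 25, 36, 49 — the squares 3², 4², 5², ….
Term 11 comes from stream A (its 6th entry): 24.

24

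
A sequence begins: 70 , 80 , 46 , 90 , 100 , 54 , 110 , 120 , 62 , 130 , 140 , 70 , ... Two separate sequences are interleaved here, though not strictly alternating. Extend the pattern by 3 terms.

Positions follow the repeating pattern AAB; grouping by letter gives 2 tracks.
Stream A: 70, 80, 90, 100, 110, 120, 130, 140 — arithmetic, step +10.
Stream B: 46, 54, 62, 70 — arithmetic, step +8.
Term 13 comes from stream A (its 9th entry): 150.
Position 14 → stream A, term 10 = 160.
Term 15 comes from stream B (its 5th entry): 78.

150, 160, 78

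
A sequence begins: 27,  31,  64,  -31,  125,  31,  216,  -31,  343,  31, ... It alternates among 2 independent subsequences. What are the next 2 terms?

The terms cycle through 2 interleaved subsequences.
Track A = 27, 64, 125, 216, 343: perfect cubes starting at 3³.
Track B = 31, -31, 31, -31, 31: oscillating between 31 and -31.
Position 11 falls in track A as its term 6, giving 512.
Position 12 → track B, term 6 = -31.

512, -31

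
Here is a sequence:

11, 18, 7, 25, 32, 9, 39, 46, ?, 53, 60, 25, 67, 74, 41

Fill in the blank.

16

Positions follow the repeating pattern AAB; grouping by letter gives 2 tracks.
Stream A: 11, 18, 25, 32, 39, 46, 53, 60, 67, 74. Linear: a_n = 4 + 7·n.
Stream B: 7, 9, ?, 25, 41. A Fibonacci-like recurrence a_n = a_{n-1} + a_{n-2}.
The gap is stream B's term 3; the rule gives 16.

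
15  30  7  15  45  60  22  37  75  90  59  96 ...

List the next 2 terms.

The slot pattern repeats as AABB (period 4), so there are 2 interleaved tracks.
Subsequence A: 15, 30, 45, 60, 75, 90 — arithmetic, step +15.
Subsequence B: 7, 15, 22, 37, 59, 96 — Fibonacci-style (each term is the sum of the two before it).
Position 13 falls in subsequence A as its term 7, giving 105.
The 14th slot belongs to subsequence A; its 8th term is 120.

105, 120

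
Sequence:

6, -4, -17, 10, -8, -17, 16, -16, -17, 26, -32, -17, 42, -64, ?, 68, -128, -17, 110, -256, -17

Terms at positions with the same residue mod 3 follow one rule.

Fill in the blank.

Split by position mod 3: positions 1, 4, 7, … form one track, and each other residue class forms its own.
Subsequence A: 6, 10, 16, 26, 42, 68, 110 — a Fibonacci-like recurrence a_n = a_{n-1} + a_{n-2}.
Subsequence B: -4, -8, -16, -32, -64, -128, -256 — multiplying by 2 each time.
Subsequence C: -17, -17, -17, -17, ?, -17, -17 — always -17.
So the missing entry in subsequence C is -17.

-17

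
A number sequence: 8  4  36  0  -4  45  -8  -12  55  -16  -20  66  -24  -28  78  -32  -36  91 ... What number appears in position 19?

The slot pattern repeats as AAB (period 3), so there are 2 interleaved tracks.
Track A = 8, 4, 0, -4, -8, -12, -16, -20, -24, -28, -32, -36: subtracting 4 each time.
Track B = 36, 45, 55, 66, 78, 91: triangular numbers n(n+1)/2 for n = 8, 9, ….
The 19th slot belongs to track A; its 13th term is -40.

-40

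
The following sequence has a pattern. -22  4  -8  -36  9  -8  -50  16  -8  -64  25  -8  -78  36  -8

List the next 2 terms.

-92, 49

Split by position mod 3: positions 1, 4, 7, … form one track, and each other residue class forms its own.
Track A is -22, -36, -50, -64, -78, which is linear: a_n = -8 − 14·n.
Track B is 4, 9, 16, 25, 36, which is the squares 2², 3², 4², ….
Track C is -8, -8, -8, -8, -8, which is the constant sequence -8.
Term 16 comes from track A (its 6th entry): -92.
Position 17 falls in track B as its term 6, giving 49.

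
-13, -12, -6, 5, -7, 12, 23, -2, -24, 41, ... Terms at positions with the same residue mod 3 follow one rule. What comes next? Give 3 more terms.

3, 48, 59

Taking every 3rd term gives 3 separate tracks.
Subsequence A: -13, 5, 23, 41. Arithmetic with common difference +18.
Subsequence B: -12, -7, -2. Adding 5 each time.
Subsequence C: -6, 12, -24. Multiplying by -2 each time.
Term 11 comes from subsequence B (its 4th entry): 3.
Position 12 falls in subsequence C as its term 4, giving 48.
Position 13 falls in subsequence A as its term 5, giving 59.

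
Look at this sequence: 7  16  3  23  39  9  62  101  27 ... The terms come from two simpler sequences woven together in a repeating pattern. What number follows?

Positions follow the repeating pattern AAB; grouping by letter gives 2 tracks.
Stream A: 7, 16, 23, 39, 62, 101 — Fibonacci-style (each term is the sum of the two before it).
Stream B: 3, 9, 27 — successive powers of 3.
The 10th slot belongs to stream A; its 7th term is 163.

163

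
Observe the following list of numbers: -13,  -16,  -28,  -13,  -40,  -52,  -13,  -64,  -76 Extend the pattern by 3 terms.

-13, -88, -100

The slot pattern repeats as ABB (period 3), so there are 2 interleaved tracks.
Track A: -13, -13, -13. Always -13.
Track B: -16, -28, -40, -52, -64, -76. Subtracting 12 each time.
Position 10 → track A, term 4 = -13.
The 11th slot belongs to track B; its 7th term is -88.
Position 12 falls in track B as its term 8, giving -100.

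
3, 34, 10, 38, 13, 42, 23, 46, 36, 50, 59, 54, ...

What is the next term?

95

Split by position mod 2 into 2 tracks.
Track A: 3, 10, 13, 23, 36, 59. Each term equals the sum of the previous two.
Track B: 34, 38, 42, 46, 50, 54. Linear: a_n = 30 + 4·n.
The 13th slot belongs to track A; its 7th term is 95.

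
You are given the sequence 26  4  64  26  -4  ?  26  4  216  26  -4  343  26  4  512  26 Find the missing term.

Split by position mod 3: positions 1, 4, 7, … form one track, and each other residue class forms its own.
Subsequence A: 26, 26, 26, 26, 26, 26 — constant 26.
Subsequence B: 4, -4, 4, -4, 4 — alternating ±4.
Subsequence C: 64, ?, 216, 343, 512 — perfect cubes starting at 4³.
So the missing entry in subsequence C is 125.

125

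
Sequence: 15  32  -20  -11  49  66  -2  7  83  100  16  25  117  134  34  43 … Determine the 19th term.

52

The slot pattern repeats as AABB (period 4), so there are 2 interleaved tracks.
Stream A is 15, 32, 49, 66, 83, 100, 117, 134, which is arithmetic, step +17.
Stream B is -20, -11, -2, 7, 16, 25, 34, 43, which is arithmetic, step +9.
The 19th slot belongs to stream B; its 9th term is 52.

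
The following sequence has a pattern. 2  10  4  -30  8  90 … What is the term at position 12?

Taking every 2nd term gives 2 separate tracks.
Stream A: 2, 4, 8. Powers of 2.
Stream B: 10, -30, 90. Multiplying by -3 each time.
Position 12 falls in stream B as its term 6, giving -2430.

-2430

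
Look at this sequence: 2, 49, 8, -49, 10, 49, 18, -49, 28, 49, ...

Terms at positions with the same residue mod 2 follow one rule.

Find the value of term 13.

74

Taking every 2nd term gives 2 separate tracks.
Track A = 2, 8, 10, 18, 28: Fibonacci-style (each term is the sum of the two before it).
Track B = 49, -49, 49, -49, 49: oscillating between 49 and -49.
Term 13 comes from track A (its 7th entry): 74.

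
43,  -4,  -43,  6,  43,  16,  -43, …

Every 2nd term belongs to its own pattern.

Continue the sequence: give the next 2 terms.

Taking every 2nd term gives 2 separate tracks.
Track A is 43, -43, 43, -43, which is oscillating between 43 and -43.
Track B is -4, 6, 16, which is arithmetic with common difference +10.
Position 8 → track B, term 4 = 26.
Term 9 comes from track A (its 5th entry): 43.

26, 43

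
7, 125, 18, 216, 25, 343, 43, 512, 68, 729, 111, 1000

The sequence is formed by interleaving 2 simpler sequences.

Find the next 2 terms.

179, 1331

Odd-indexed and even-indexed terms follow separate rules.
Track A: 7, 18, 25, 43, 68, 111. A Fibonacci-like recurrence a_n = a_{n-1} + a_{n-2}.
Track B: 125, 216, 343, 512, 729, 1000. Consecutive cubes n³ from n = 5.
The 13th slot belongs to track A; its 7th term is 179.
Position 14 falls in track B as its term 7, giving 1331.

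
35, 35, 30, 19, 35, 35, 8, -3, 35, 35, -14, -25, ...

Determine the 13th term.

35

The slot pattern repeats as AABB (period 4), so there are 2 interleaved tracks.
Track A is 35, 35, 35, 35, 35, 35, which is the constant sequence 35.
Track B is 30, 19, 8, -3, -14, -25, which is subtracting 11 each time.
Position 13 → track A, term 7 = 35.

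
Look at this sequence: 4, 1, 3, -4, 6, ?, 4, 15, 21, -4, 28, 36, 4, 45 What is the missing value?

10

Reading positions in blocks of 3 reveals the pattern ABB — 2 tracks woven together.
Track A: 4, -4, 4, -4, 4. Alternating ±4.
Track B: 1, 3, 6, ?, 15, 21, 28, 36, 45. The triangular numbers T_1, T_2, ….
Filling track B at index 4 by its rule yields 10.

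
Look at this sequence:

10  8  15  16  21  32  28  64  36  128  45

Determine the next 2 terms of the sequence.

The terms cycle through 2 interleaved subsequences.
Track A is 10, 15, 21, 28, 36, 45, which is triangular numbers starting at T_4.
Track B is 8, 16, 32, 64, 128, which is geometric with ratio 2.
Position 12 falls in track B as its term 6, giving 256.
Term 13 comes from track A (its 7th entry): 55.

256, 55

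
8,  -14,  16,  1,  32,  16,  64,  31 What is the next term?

128

Positions 1, 3, 5, … form one subsequence and positions 2, 4, 6, … form another.
Track A: 8, 16, 32, 64 — successive powers of 2.
Track B: -14, 1, 16, 31 — arithmetic with common difference +15.
Position 9 falls in track A as its term 5, giving 128.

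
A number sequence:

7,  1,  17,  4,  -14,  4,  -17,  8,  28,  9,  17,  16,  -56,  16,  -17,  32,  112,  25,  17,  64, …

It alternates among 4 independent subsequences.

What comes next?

-224

Split by position mod 4: positions 1, 5, 9, … form one track, and each other residue class forms its own.
Track A: 7, -14, 28, -56, 112 — a geometric progression (common ratio -2).
Track B: 1, 4, 9, 16, 25 — consecutive squares n² from n = 1.
Track C: 17, -17, 17, -17, 17 — oscillating between 17 and -17.
Track D: 4, 8, 16, 32, 64 — powers of 2.
Position 21 falls in track A as its term 6, giving -224.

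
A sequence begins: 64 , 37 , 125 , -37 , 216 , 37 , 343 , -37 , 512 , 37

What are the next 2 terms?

Split by position mod 2 into 2 tracks.
Subsequence A = 64, 125, 216, 343, 512: the cubes 4³, 5³, 6³, ….
Subsequence B = 37, -37, 37, -37, 37: oscillating between 37 and -37.
Term 11 comes from subsequence A (its 6th entry): 729.
Position 12 falls in subsequence B as its term 6, giving -37.

729, -37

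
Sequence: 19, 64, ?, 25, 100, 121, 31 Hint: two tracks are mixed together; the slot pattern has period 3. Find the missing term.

Positions follow the repeating pattern ABB; grouping by letter gives 2 tracks.
Track A: 19, 25, 31 — adding 6 each time.
Track B: 64, ?, 100, 121 — consecutive squares n² from n = 8.
Track B's pattern makes the blank 81.

81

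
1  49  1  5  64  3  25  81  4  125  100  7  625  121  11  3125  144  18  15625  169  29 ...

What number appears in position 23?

196

Taking every 3rd term gives 3 separate tracks.
Stream A: 1, 5, 25, 125, 625, 3125, 15625. Multiplying by 5 each time.
Stream B: 49, 64, 81, 100, 121, 144, 169. The squares 7², 8², 9², ….
Stream C: 1, 3, 4, 7, 11, 18, 29. Fibonacci-style (each term is the sum of the two before it).
Position 23 → stream B, term 8 = 196.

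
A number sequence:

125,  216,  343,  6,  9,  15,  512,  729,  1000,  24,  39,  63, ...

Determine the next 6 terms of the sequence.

Reading positions in blocks of 6 reveals the pattern AAABBB — 2 tracks woven together.
Subsequence A = 125, 216, 343, 512, 729, 1000: the cubes 5³, 6³, 7³, ….
Subsequence B = 6, 9, 15, 24, 39, 63: a Fibonacci-like recurrence a_n = a_{n-1} + a_{n-2}.
The 13th slot belongs to subsequence A; its 7th term is 1331.
The 14th slot belongs to subsequence A; its 8th term is 1728.
Position 15 falls in subsequence A as its term 9, giving 2197.
The 16th slot belongs to subsequence B; its 7th term is 102.
Term 17 comes from subsequence B (its 8th entry): 165.
Position 18 falls in subsequence B as its term 9, giving 267.

1331, 1728, 2197, 102, 165, 267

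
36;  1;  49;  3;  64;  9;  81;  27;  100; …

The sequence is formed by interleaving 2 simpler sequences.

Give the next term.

81

Positions 1, 3, 5, … form one subsequence and positions 2, 4, 6, … form another.
Track A: 36, 49, 64, 81, 100. Consecutive squares n² from n = 6.
Track B: 1, 3, 9, 27. Multiplying by 3 each time.
Position 10 → track B, term 5 = 81.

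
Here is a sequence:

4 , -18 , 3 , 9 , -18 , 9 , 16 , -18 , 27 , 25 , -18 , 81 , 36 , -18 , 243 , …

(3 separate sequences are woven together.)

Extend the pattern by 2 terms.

Split by position mod 3: positions 1, 4, 7, … form one track, and each other residue class forms its own.
Subsequence A = 4, 9, 16, 25, 36: consecutive squares n² from n = 2.
Subsequence B = -18, -18, -18, -18, -18: always -18.
Subsequence C = 3, 9, 27, 81, 243: successive powers of 3.
Term 16 comes from subsequence A (its 6th entry): 49.
Position 17 → subsequence B, term 6 = -18.

49, -18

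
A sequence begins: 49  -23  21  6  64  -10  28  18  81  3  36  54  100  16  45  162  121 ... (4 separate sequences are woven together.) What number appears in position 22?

42

Split by position mod 4: positions 1, 5, 9, … form one track, and each other residue class forms its own.
Stream A = 49, 64, 81, 100, 121: consecutive squares n² from n = 7.
Stream B = -23, -10, 3, 16: adding 13 each time.
Stream C = 21, 28, 36, 45: triangular numbers n(n+1)/2 for n = 6, 7, ….
Stream D = 6, 18, 54, 162: multiplying by 3 each time.
The 22nd slot belongs to stream B; its 6th term is 42.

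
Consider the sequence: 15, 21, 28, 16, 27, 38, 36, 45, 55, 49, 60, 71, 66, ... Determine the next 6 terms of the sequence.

The slot pattern repeats as AAABBB (period 6), so there are 2 interleaved tracks.
Track A: 15, 21, 28, 36, 45, 55, 66 — the triangular numbers T_5, T_6, ….
Track B: 16, 27, 38, 49, 60, 71 — linear: a_n = 5 + 11·n.
Position 14 falls in track A as its term 8, giving 78.
Position 15 → track A, term 9 = 91.
Term 16 comes from track B (its 7th entry): 82.
The 17th slot belongs to track B; its 8th term is 93.
Position 18 falls in track B as its term 9, giving 104.
Position 19 → track A, term 10 = 105.

78, 91, 82, 93, 104, 105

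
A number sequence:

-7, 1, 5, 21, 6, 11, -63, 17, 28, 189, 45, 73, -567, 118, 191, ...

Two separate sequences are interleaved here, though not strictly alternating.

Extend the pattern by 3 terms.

1701, 309, 500

Reading positions in blocks of 3 reveals the pattern ABB — 2 tracks woven together.
Track A = -7, 21, -63, 189, -567: geometric, ×-3 each step.
Track B = 1, 5, 6, 11, 17, 28, 45, 73, 118, 191: each term equals the sum of the previous two.
Position 16 falls in track A as its term 6, giving 1701.
The 17th slot belongs to track B; its 11th term is 309.
The 18th slot belongs to track B; its 12th term is 500.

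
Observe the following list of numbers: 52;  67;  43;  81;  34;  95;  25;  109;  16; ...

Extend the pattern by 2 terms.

123, 7

Taking every 2nd term gives 2 separate tracks.
Track A = 52, 43, 34, 25, 16: arithmetic, step −9.
Track B = 67, 81, 95, 109: arithmetic with common difference +14.
The 10th slot belongs to track B; its 5th term is 123.
Position 11 falls in track A as its term 6, giving 7.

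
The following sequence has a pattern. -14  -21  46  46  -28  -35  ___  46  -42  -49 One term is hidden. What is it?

Positions follow the repeating pattern AABB; grouping by letter gives 2 tracks.
Subsequence A: -14, -21, -28, -35, -42, -49 — linear: a_n = -7 − 7·n.
Subsequence B: 46, 46, ?, 46 — constant 46.
So the missing entry in subsequence B is 46.

46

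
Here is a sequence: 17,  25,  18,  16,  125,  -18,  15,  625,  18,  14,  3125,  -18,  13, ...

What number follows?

Split by position mod 3 into 3 tracks.
Track A: 17, 16, 15, 14, 13 (linear: a_n = 18 − n).
Track B: 25, 125, 625, 3125 (successive powers of 5).
Track C: 18, -18, 18, -18 (alternating ±18).
Position 14 falls in track B as its term 5, giving 15625.

15625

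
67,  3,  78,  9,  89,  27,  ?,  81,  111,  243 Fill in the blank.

The terms cycle through 2 interleaved subsequences.
Stream A: 67, 78, 89, ?, 111 — arithmetic with common difference +11.
Stream B: 3, 9, 27, 81, 243 — powers of 3.
So the missing entry in stream A is 100.

100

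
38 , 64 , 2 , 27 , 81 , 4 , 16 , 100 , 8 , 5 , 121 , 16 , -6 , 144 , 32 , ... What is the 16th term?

Split by position mod 3 into 3 tracks.
Track A is 38, 27, 16, 5, -6, which is arithmetic, step −11.
Track B is 64, 81, 100, 121, 144, which is perfect squares starting at 8².
Track C is 2, 4, 8, 16, 32, which is successive powers of 2.
Position 16 falls in track A as its term 6, giving -17.

-17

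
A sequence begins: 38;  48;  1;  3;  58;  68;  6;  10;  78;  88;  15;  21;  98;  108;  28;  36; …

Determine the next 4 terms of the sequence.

The slot pattern repeats as AABB (period 4), so there are 2 interleaved tracks.
Stream A: 38, 48, 58, 68, 78, 88, 98, 108 — linear: a_n = 28 + 10·n.
Stream B: 1, 3, 6, 10, 15, 21, 28, 36 — triangular numbers starting at T_1.
Position 17 → stream A, term 9 = 118.
Position 18 → stream A, term 10 = 128.
Term 19 comes from stream B (its 9th entry): 45.
Position 20 → stream B, term 10 = 55.

118, 128, 45, 55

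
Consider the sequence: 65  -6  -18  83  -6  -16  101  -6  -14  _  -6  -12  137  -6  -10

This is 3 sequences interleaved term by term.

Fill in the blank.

119

Taking every 3rd term gives 3 separate tracks.
Track A is 65, 83, 101, ?, 137, which is arithmetic with common difference +18.
Track B is -6, -6, -6, -6, -6, which is the constant sequence -6.
Track C is -18, -16, -14, -12, -10, which is linear: a_n = -20 + 2·n.
Filling track A at index 4 by its rule yields 119.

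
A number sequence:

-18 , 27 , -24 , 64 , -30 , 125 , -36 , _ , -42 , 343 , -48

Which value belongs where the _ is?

216

Positions 1, 3, 5, … form one subsequence and positions 2, 4, 6, … form another.
Track A: -18, -24, -30, -36, -42, -48 (arithmetic, step −6).
Track B: 27, 64, 125, ?, 343 (the cubes 3³, 4³, 5³, …).
Track B's pattern makes the blank 216.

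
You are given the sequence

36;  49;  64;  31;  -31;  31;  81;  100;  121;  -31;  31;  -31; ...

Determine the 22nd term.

Positions follow the repeating pattern AAABBB; grouping by letter gives 2 tracks.
Track A: 36, 49, 64, 81, 100, 121. The squares 6², 7², 8², ….
Track B: 31, -31, 31, -31, 31, -31. Oscillating between 31 and -31.
Position 22 → track B, term 10 = -31.

-31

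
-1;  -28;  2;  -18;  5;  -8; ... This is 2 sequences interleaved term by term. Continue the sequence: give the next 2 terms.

8, 2

The terms cycle through 2 interleaved subsequences.
Track A: -1, 2, 5 (arithmetic, step +3).
Track B: -28, -18, -8 (linear: a_n = -38 + 10·n).
Position 7 → track A, term 4 = 8.
Position 8 falls in track B as its term 4, giving 2.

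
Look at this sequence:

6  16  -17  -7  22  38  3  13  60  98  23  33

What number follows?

158

The slot pattern repeats as AABB (period 4), so there are 2 interleaved tracks.
Track A: 6, 16, 22, 38, 60, 98 (a Fibonacci-like recurrence a_n = a_{n-1} + a_{n-2}).
Track B: -17, -7, 3, 13, 23, 33 (linear: a_n = -27 + 10·n).
Position 13 → track A, term 7 = 158.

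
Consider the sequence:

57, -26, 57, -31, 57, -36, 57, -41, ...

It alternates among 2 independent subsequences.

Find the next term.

57

Split by position mod 2 into 2 tracks.
Track A: 57, 57, 57, 57 — constant 57.
Track B: -26, -31, -36, -41 — subtracting 5 each time.
Position 9 falls in track A as its term 5, giving 57.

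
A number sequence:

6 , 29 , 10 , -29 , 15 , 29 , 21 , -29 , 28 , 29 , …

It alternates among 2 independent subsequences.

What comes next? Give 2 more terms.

36, -29

Taking every 2nd term gives 2 separate tracks.
Stream A = 6, 10, 15, 21, 28: the triangular numbers T_3, T_4, ….
Stream B = 29, -29, 29, -29, 29: oscillating between 29 and -29.
Term 11 comes from stream A (its 6th entry): 36.
Position 12 falls in stream B as its term 6, giving -29.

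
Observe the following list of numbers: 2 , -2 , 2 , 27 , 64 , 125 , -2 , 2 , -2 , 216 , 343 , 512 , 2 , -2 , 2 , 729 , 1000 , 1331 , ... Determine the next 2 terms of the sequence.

-2, 2

The slot pattern repeats as AAABBB (period 6), so there are 2 interleaved tracks.
Stream A = 2, -2, 2, -2, 2, -2, 2, -2, 2: alternating ±2.
Stream B = 27, 64, 125, 216, 343, 512, 729, 1000, 1331: perfect cubes starting at 3³.
The 19th slot belongs to stream A; its 10th term is -2.
Position 20 → stream A, term 11 = 2.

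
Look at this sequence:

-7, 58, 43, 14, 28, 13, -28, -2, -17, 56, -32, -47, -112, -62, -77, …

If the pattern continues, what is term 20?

Reading positions in blocks of 3 reveals the pattern ABB — 2 tracks woven together.
Track A: -7, 14, -28, 56, -112 — multiplying by -2 each time.
Track B: 58, 43, 28, 13, -2, -17, -32, -47, -62, -77 — subtracting 15 each time.
Term 20 comes from track B (its 13th entry): -122.

-122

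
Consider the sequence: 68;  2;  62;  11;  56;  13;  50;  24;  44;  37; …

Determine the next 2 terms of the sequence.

The terms cycle through 2 interleaved subsequences.
Track A: 68, 62, 56, 50, 44. Arithmetic with common difference −6.
Track B: 2, 11, 13, 24, 37. Each term equals the sum of the previous two.
Position 11 → track A, term 6 = 38.
Term 12 comes from track B (its 6th entry): 61.

38, 61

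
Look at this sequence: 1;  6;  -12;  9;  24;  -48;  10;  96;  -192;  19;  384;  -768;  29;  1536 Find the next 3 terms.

-3072, 48, 6144

The slot pattern repeats as ABB (period 3), so there are 2 interleaved tracks.
Stream A: 1, 9, 10, 19, 29. Fibonacci-style (each term is the sum of the two before it).
Stream B: 6, -12, 24, -48, 96, -192, 384, -768, 1536. A geometric progression (common ratio -2).
Position 15 falls in stream B as its term 10, giving -3072.
The 16th slot belongs to stream A; its 6th term is 48.
Term 17 comes from stream B (its 11th entry): 6144.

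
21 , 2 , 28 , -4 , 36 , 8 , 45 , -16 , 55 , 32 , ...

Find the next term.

66

The terms cycle through 2 interleaved subsequences.
Stream A: 21, 28, 36, 45, 55 — triangular numbers n(n+1)/2 for n = 6, 7, ….
Stream B: 2, -4, 8, -16, 32 — a geometric progression (common ratio -2).
Term 11 comes from stream A (its 6th entry): 66.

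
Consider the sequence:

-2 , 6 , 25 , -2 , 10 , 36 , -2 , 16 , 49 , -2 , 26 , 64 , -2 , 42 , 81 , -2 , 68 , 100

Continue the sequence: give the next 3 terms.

Split by position mod 3 into 3 tracks.
Subsequence A: -2, -2, -2, -2, -2, -2. Always -2.
Subsequence B: 6, 10, 16, 26, 42, 68. A Fibonacci-like recurrence a_n = a_{n-1} + a_{n-2}.
Subsequence C: 25, 36, 49, 64, 81, 100. Perfect squares starting at 5².
The 19th slot belongs to subsequence A; its 7th term is -2.
Position 20 → subsequence B, term 7 = 110.
The 21st slot belongs to subsequence C; its 7th term is 121.

-2, 110, 121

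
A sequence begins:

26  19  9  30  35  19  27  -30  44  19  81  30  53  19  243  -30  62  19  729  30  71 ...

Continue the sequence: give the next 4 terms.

19, 2187, -30, 80

Read the sequence 4 terms at a time; column i is its own pattern.
Track A = 26, 35, 44, 53, 62, 71: arithmetic with common difference +9.
Track B = 19, 19, 19, 19, 19: always 19.
Track C = 9, 27, 81, 243, 729: geometric, ×3 each step.
Track D = 30, -30, 30, -30, 30: the oscillation 30·(−1)^(n+1).
Position 22 → track B, term 6 = 19.
Position 23 → track C, term 6 = 2187.
Position 24 → track D, term 6 = -30.
Position 25 falls in track A as its term 7, giving 80.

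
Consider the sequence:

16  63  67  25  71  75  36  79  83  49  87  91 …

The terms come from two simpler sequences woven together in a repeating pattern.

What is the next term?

64

The slot pattern repeats as ABB (period 3), so there are 2 interleaved tracks.
Track A = 16, 25, 36, 49: perfect squares starting at 4².
Track B = 63, 67, 71, 75, 79, 83, 87, 91: arithmetic with common difference +4.
The 13th slot belongs to track A; its 5th term is 64.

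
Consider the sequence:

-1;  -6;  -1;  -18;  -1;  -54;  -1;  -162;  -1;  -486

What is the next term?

Split by position mod 2 into 2 tracks.
Track A: -1, -1, -1, -1, -1 (the constant sequence -1).
Track B: -6, -18, -54, -162, -486 (geometric with ratio 3).
Position 11 → track A, term 6 = -1.

-1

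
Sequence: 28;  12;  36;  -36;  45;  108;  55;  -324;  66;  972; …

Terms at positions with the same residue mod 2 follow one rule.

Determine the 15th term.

105

Positions 1, 3, 5, … form one subsequence and positions 2, 4, 6, … form another.
Track A = 28, 36, 45, 55, 66: triangular numbers n(n+1)/2 for n = 7, 8, ….
Track B = 12, -36, 108, -324, 972: a geometric progression (common ratio -3).
Term 15 comes from track A (its 8th entry): 105.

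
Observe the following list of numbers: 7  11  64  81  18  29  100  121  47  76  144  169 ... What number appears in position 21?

Reading positions in blocks of 4 reveals the pattern AABB — 2 tracks woven together.
Subsequence A = 7, 11, 18, 29, 47, 76: a Fibonacci-like recurrence a_n = a_{n-1} + a_{n-2}.
Subsequence B = 64, 81, 100, 121, 144, 169: perfect squares starting at 8².
Position 21 falls in subsequence A as its term 11, giving 843.

843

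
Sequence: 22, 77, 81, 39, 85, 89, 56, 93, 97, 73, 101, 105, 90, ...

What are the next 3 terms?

109, 113, 107

Positions follow the repeating pattern ABB; grouping by letter gives 2 tracks.
Track A: 22, 39, 56, 73, 90 (adding 17 each time).
Track B: 77, 81, 85, 89, 93, 97, 101, 105 (adding 4 each time).
Position 14 → track B, term 9 = 109.
Position 15 falls in track B as its term 10, giving 113.
The 16th slot belongs to track A; its 6th term is 107.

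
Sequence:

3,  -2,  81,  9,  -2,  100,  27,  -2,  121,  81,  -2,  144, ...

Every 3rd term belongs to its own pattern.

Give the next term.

243

Taking every 3rd term gives 3 separate tracks.
Track A is 3, 9, 27, 81, which is successive powers of 3.
Track B is -2, -2, -2, -2, which is always -2.
Track C is 81, 100, 121, 144, which is consecutive squares n² from n = 9.
Position 13 falls in track A as its term 5, giving 243.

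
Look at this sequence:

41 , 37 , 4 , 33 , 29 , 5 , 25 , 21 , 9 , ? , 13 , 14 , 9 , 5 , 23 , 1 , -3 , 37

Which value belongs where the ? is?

Reading positions in blocks of 3 reveals the pattern AAB — 2 tracks woven together.
Stream A: 41, 37, 33, 29, 25, 21, ?, 13, 9, 5, 1, -3. Arithmetic, step −4.
Stream B: 4, 5, 9, 14, 23, 37. Fibonacci-style (each term is the sum of the two before it).
Filling stream A at index 7 by its rule yields 17.

17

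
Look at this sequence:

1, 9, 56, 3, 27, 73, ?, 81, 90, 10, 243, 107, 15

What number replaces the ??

The terms cycle through 3 interleaved subsequences.
Track A = 1, 3, ?, 10, 15: triangular numbers starting at T_1.
Track B = 9, 27, 81, 243: powers 3^2, 3^3, 3^4, ….
Track C = 56, 73, 90, 107: linear: a_n = 39 + 17·n.
The gap is track A's term 3; the rule gives 6.

6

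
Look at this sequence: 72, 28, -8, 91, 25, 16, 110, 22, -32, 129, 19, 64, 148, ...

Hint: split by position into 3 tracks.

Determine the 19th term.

Taking every 3rd term gives 3 separate tracks.
Stream A: 72, 91, 110, 129, 148 — arithmetic with common difference +19.
Stream B: 28, 25, 22, 19 — arithmetic, step −3.
Stream C: -8, 16, -32, 64 — a geometric progression (common ratio -2).
Position 19 → stream A, term 7 = 186.

186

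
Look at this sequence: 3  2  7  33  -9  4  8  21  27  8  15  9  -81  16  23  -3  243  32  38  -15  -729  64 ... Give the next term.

The terms cycle through 4 interleaved subsequences.
Track A is 3, -9, 27, -81, 243, -729, which is multiplying by -3 each time.
Track B is 2, 4, 8, 16, 32, 64, which is successive powers of 2.
Track C is 7, 8, 15, 23, 38, which is each term equals the sum of the previous two.
Track D is 33, 21, 9, -3, -15, which is subtracting 12 each time.
The 23rd slot belongs to track C; its 6th term is 61.

61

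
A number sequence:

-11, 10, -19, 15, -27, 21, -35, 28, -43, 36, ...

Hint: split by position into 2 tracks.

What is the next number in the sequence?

-51

Taking every 2nd term gives 2 separate tracks.
Subsequence A: -11, -19, -27, -35, -43. Arithmetic, step −8.
Subsequence B: 10, 15, 21, 28, 36. Triangular numbers starting at T_4.
Position 11 → subsequence A, term 6 = -51.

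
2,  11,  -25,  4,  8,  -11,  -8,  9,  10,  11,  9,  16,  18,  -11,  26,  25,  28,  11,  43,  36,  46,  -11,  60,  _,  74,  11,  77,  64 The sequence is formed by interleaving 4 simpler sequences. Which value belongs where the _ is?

Taking every 4th term gives 4 separate tracks.
Stream A is 2, 8, 10, 18, 28, 46, 74, which is each term equals the sum of the previous two.
Stream B is 11, -11, 11, -11, 11, -11, 11, which is alternating ±11.
Stream C is -25, -8, 9, 26, 43, 60, 77, which is arithmetic with common difference +17.
Stream D is 4, 9, 16, 25, 36, ?, 64, which is consecutive squares n² from n = 2.
Filling stream D at index 6 by its rule yields 49.

49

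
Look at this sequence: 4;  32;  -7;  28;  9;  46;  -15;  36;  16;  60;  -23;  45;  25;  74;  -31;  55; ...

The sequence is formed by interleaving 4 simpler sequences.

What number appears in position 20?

Split by position mod 4: positions 1, 5, 9, … form one track, and each other residue class forms its own.
Track A = 4, 9, 16, 25: perfect squares starting at 2².
Track B = 32, 46, 60, 74: adding 14 each time.
Track C = -7, -15, -23, -31: arithmetic, step −8.
Track D = 28, 36, 45, 55: triangular numbers n(n+1)/2 for n = 7, 8, ….
Term 20 comes from track D (its 5th entry): 66.

66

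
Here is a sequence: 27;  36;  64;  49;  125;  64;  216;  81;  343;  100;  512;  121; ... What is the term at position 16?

The terms cycle through 2 interleaved subsequences.
Track A = 27, 64, 125, 216, 343, 512: the cubes 3³, 4³, 5³, ….
Track B = 36, 49, 64, 81, 100, 121: perfect squares starting at 6².
Term 16 comes from track B (its 8th entry): 169.

169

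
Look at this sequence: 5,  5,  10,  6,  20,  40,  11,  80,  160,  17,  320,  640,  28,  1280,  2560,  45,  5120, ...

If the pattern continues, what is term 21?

The slot pattern repeats as ABB (period 3), so there are 2 interleaved tracks.
Track A = 5, 6, 11, 17, 28, 45: Fibonacci-style (each term is the sum of the two before it).
Track B = 5, 10, 20, 40, 80, 160, 320, 640, 1280, 2560, 5120: multiplying by 2 each time.
Position 21 falls in track B as its term 14, giving 40960.

40960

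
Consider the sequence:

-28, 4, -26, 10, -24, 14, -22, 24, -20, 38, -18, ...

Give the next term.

62

Odd-indexed and even-indexed terms follow separate rules.
Subsequence A is -28, -26, -24, -22, -20, -18, which is arithmetic with common difference +2.
Subsequence B is 4, 10, 14, 24, 38, which is each term equals the sum of the previous two.
Term 12 comes from subsequence B (its 6th entry): 62.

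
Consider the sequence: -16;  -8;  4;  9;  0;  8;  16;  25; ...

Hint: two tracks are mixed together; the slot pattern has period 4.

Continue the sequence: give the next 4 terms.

The slot pattern repeats as AABB (period 4), so there are 2 interleaved tracks.
Track A is -16, -8, 0, 8, which is adding 8 each time.
Track B is 4, 9, 16, 25, which is the squares 2², 3², 4², ….
The 9th slot belongs to track A; its 5th term is 16.
Position 10 falls in track A as its term 6, giving 24.
Position 11 → track B, term 5 = 36.
Term 12 comes from track B (its 6th entry): 49.

16, 24, 36, 49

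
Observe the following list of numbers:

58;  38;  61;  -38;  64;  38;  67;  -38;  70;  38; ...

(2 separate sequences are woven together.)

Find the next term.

Split by position mod 2 into 2 tracks.
Stream A: 58, 61, 64, 67, 70 — adding 3 each time.
Stream B: 38, -38, 38, -38, 38 — alternating ±38.
Position 11 falls in stream A as its term 6, giving 73.

73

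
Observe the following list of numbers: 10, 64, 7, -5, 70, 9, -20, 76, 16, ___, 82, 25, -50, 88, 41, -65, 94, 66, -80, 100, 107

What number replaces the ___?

-35

Split by position mod 3 into 3 tracks.
Stream A = 10, -5, -20, ?, -50, -65, -80: subtracting 15 each time.
Stream B = 64, 70, 76, 82, 88, 94, 100: arithmetic with common difference +6.
Stream C = 7, 9, 16, 25, 41, 66, 107: each term equals the sum of the previous two.
The gap is stream A's term 4; the rule gives -35.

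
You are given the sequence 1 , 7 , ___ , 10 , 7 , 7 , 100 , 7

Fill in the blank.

7

Positions follow the repeating pattern ABB; grouping by letter gives 2 tracks.
Stream A is 1, 10, 100, which is successive powers of 10.
Stream B is 7, ?, 7, 7, 7, which is constant 7.
So the missing entry in stream B is 7.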